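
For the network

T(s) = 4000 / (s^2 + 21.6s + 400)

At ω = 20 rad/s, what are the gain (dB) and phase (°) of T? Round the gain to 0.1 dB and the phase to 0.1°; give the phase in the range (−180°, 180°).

At s = jω = j20:
quadratic: (j20)² + 21.6·j20 + 400 = 0 + j432 → |·| ≈ 432, ∠ ≈ 90.00°
|T| = 4000 / 432 ≈ 9.2593
Gain = 20 log₁₀(9.2593) ≈ 19.33 dB
∠T = 0.00° − 90.00° = -90.00°

19.3 dB, -90.0°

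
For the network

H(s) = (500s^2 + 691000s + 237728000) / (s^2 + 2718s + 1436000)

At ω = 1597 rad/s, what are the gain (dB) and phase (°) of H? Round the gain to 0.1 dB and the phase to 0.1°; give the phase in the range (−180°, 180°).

Substitute s = j1597:
Numerator: 500(j1597)^2 + 691000(j1597) + 237728000 = -1037476500 + j1103527000
Denominator: (j1597)^2 + 2718(j1597) + 1436000 = -1114409 + j4340646
|N| = √(1037476500² + 1103527000²) ≈ 1.5146e+09, ∠N ≈ 133.23°
|D| = √(1114409² + 4340646²) ≈ 4.4814e+06, ∠D ≈ 104.40°
|H| = 1.5146e+09 / 4.4814e+06 ≈ 337.97
Gain = 20 log₁₀(337.97) ≈ 50.58 dB
∠H = 133.23° − 104.40° = 28.83°

50.6 dB, 28.8°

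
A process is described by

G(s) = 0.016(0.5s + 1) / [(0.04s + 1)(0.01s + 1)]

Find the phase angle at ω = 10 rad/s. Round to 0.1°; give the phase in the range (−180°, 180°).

At ω = 10 rad/s:
zero (1 + j10·0.5) = 1 + j5 → |·| ≈ 5.099, ∠ ≈ 78.69°
pole (1 + j10·0.04) = 1 + j0.4 → |·| ≈ 1.077, ∠ ≈ 21.80°
pole (1 + j10·0.01) = 1 + j0.1 → |·| ≈ 1.005, ∠ ≈ 5.71°
∠G = (78.69°) − (21.80° + 5.71°) = 51.18°

51.2°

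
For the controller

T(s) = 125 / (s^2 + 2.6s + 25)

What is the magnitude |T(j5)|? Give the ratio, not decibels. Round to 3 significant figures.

At s = jω = j5:
quadratic: (j5)² + 2.6·j5 + 25 = 0 + j13 → |·| ≈ 13, ∠ ≈ 90.00°
|T| = 125 / 13 ≈ 9.6154

9.62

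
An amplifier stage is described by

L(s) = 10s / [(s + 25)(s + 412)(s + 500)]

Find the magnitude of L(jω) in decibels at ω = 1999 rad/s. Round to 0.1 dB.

-112.5 dB

At s = jω = j1999:
zero at origin: s = j1999 → |·| = 1999, ∠ = 90.00°
pole (s+25): 25 + j1999 → |·| = √(25²+1999²) = √3996626 ≈ 1999.2, ∠ = arctan(1999/25) ≈ 89.28°
pole (s+412): 412 + j1999 → |·| = √(412²+1999²) = √4165745 ≈ 2041, ∠ = arctan(1999/412) ≈ 78.35°
pole (s+500): 500 + j1999 → |·| = √(500²+1999²) = √4246001 ≈ 2060.6, ∠ = arctan(1999/500) ≈ 75.96°
|L| = 10 · 1999 / 8.408e+09 ≈ 2.3775e-06
Gain = 20 log₁₀(2.3775e-06) ≈ -112.48 dB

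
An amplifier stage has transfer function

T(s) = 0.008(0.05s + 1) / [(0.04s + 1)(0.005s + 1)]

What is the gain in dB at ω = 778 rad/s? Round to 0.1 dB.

-52.1 dB

At ω = 778 rad/s:
zero (1 + j778·0.05) = 1 + j38.9 → |·| ≈ 38.913, ∠ ≈ 88.53°
pole (1 + j778·0.04) = 1 + j31.12 → |·| ≈ 31.136, ∠ ≈ 88.16°
pole (1 + j778·0.005) = 1 + j3.89 → |·| ≈ 4.0165, ∠ ≈ 75.58°
|T| = 0.008 · 38.913 / (31.136 · 4.0165) ≈ 0.0024893
Gain = 20 log₁₀(0.0024893) ≈ -52.08 dB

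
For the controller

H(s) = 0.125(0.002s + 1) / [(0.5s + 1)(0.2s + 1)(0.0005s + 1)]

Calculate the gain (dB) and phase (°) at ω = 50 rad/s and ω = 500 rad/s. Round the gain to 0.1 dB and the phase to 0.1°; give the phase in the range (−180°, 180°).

ω = 50: -66.0 dB, -167.7°; ω = 500: -103.3 dB, -148.2°

At ω = 50 rad/s:
zero (1 + j50·0.002) = 1 + j0.1 → |·| ≈ 1.005, ∠ ≈ 5.71°
pole (1 + j50·0.5) = 1 + j25 → |·| ≈ 25.02, ∠ ≈ 87.71°
pole (1 + j50·0.2) = 1 + j10 → |·| ≈ 10.05, ∠ ≈ 84.29°
pole (1 + j50·0.0005) = 1 + j0.025 → |·| ≈ 1.0003, ∠ ≈ 1.43°
|H| = 0.125 · 1.005 / (25.02 · 10.05 · 1.0003) ≈ 0.00049945
Gain = 20 log₁₀(0.00049945) ≈ -66.03 dB
∠H = (5.71°) − (87.71° + 84.29° + 1.43°) = -167.72°

At ω = 500 rad/s:
zero (1 + j500·0.002) = 1 + j1 → |·| ≈ 1.4142, ∠ ≈ 45.00°
pole (1 + j500·0.5) = 1 + j250 → |·| ≈ 250, ∠ ≈ 89.77°
pole (1 + j500·0.2) = 1 + j100 → |·| ≈ 100, ∠ ≈ 89.43°
pole (1 + j500·0.0005) = 1 + j0.25 → |·| ≈ 1.0308, ∠ ≈ 14.04°
|H| = 0.125 · 1.4142 / (250 · 100 · 1.0308) ≈ 6.8597e-06
Gain = 20 log₁₀(6.8597e-06) ≈ -103.27 dB
∠H = (45.00°) − (89.77° + 89.43° + 14.04°) = -148.24°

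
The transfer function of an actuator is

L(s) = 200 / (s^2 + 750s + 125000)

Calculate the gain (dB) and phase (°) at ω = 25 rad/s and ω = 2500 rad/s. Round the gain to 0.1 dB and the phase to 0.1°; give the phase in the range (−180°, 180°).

ω = 25: -56.0 dB, -8.6°; ω = 2500: -90.1 dB, -163.0°

Substitute s = j25:
Numerator: 200 = 200 + j0
Denominator: (j25)^2 + 750(j25) + 125000 = 124375 + j18750
|N| = √(200² + 0²) ≈ 200, ∠N ≈ 0.00°
|D| = √(124375² + 18750²) ≈ 1.2578e+05, ∠D ≈ 8.57°
|L| = 200 / 1.2578e+05 ≈ 0.0015901
Gain = 20 log₁₀(0.0015901) ≈ -55.97 dB
∠L = 0.00° − 8.57° = -8.57°

Substitute s = j2500:
Numerator: 200 = 200 + j0
Denominator: (j2500)^2 + 750(j2500) + 125000 = -6125000 + j1875000
|N| = √(200² + 0²) ≈ 200, ∠N ≈ 0.00°
|D| = √(6125000² + 1875000²) ≈ 6.4056e+06, ∠D ≈ 162.98°
|L| = 200 / 6.4056e+06 ≈ 3.1223e-05
Gain = 20 log₁₀(3.1223e-05) ≈ -90.11 dB
∠L = 0.00° − 162.98° = -162.98°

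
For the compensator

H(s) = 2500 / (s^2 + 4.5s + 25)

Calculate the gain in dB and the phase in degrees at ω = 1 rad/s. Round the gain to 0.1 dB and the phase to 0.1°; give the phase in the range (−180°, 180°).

At s = jω = j1:
quadratic: (j1)² + 4.5·j1 + 25 = 24 + j4.5 → |·| ≈ 24.418, ∠ ≈ 10.62°
|H| = 2500 / 24.418 ≈ 102.38
Gain = 20 log₁₀(102.38) ≈ 40.20 dB
∠H = 0.00° − 10.62° = -10.62°

40.2 dB, -10.6°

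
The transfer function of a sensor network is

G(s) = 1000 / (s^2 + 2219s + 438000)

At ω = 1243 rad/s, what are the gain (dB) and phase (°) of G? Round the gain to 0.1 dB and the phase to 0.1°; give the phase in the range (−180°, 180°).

Substitute s = j1243:
Numerator: 1000 = 1000 + j0
Denominator: (j1243)^2 + 2219(j1243) + 438000 = -1107049 + j2758217
|N| = √(1000² + 0²) ≈ 1000, ∠N ≈ 0.00°
|D| = √(1107049² + 2758217²) ≈ 2.9721e+06, ∠D ≈ 111.87°
|G| = 1000 / 2.9721e+06 ≈ 0.00033646
Gain = 20 log₁₀(0.00033646) ≈ -69.46 dB
∠G = 0.00° − 111.87° = -111.87°

-69.5 dB, -111.9°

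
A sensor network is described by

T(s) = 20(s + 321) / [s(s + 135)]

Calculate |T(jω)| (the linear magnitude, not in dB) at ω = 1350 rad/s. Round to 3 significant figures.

0.0152

At s = jω = j1350:
zero (s+321): 321 + j1350 → |·| = √(321²+1350²) = √1925541 ≈ 1387.6, ∠ = arctan(1350/321) ≈ 76.62°
pole (s+135): 135 + j1350 → |·| = √(135²+1350²) = √1840725 ≈ 1356.7, ∠ = arctan(1350/135) ≈ 84.29°
pole at origin: |s| = 1350, ∠ = 90.00° (in denominator)
|T| = 20 · 1387.6 / 1.8315e+06 ≈ 0.015153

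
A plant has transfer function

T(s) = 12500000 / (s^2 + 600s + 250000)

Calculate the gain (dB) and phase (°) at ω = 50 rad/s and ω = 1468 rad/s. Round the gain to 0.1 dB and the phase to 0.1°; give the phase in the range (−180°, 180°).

ω = 50: 34.0 dB, -6.9°; ω = 1468: 15.5 dB, -155.2°

At s = jω = j50:
quadratic: (j50)² + 600·j50 + 250000 = 247500 + j30000 → |·| ≈ 2.4931e+05, ∠ ≈ 6.91°
|T| = 12500000 / 2.4931e+05 ≈ 50.138
Gain = 20 log₁₀(50.138) ≈ 34.00 dB
∠T = 0.00° − 6.91° = -6.91°

At s = jω = j1468:
quadratic: (j1468)² + 600·j1468 + 250000 = -1905024 + j880800 → |·| ≈ 2.0988e+06, ∠ ≈ 155.19°
|T| = 12500000 / 2.0988e+06 ≈ 5.9558
Gain = 20 log₁₀(5.9558) ≈ 15.50 dB
∠T = 0.00° − 155.19° = -155.19°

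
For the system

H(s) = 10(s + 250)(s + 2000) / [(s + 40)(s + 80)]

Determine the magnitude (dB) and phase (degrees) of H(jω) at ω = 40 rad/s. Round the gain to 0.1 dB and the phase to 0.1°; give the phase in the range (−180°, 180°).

At s = jω = j40:
zero (s+250): 250 + j40 → |·| = √(250²+40²) = √64100 ≈ 253.18, ∠ = arctan(40/250) ≈ 9.09°
zero (s+2000): 2000 + j40 → |·| = √(2000²+40²) = √4001600 ≈ 2000.4, ∠ = arctan(40/2000) ≈ 1.15°
pole (s+40): 40 + j40 → |·| = √(40²+40²) = √3200 ≈ 56.569, ∠ = arctan(40/40) ≈ 45.00°
pole (s+80): 80 + j40 → |·| = √(80²+40²) = √8000 ≈ 89.443, ∠ = arctan(40/80) ≈ 26.57°
|H| = 10 · 5.0646e+05 / 5059.7 ≈ 1001
Gain = 20 log₁₀(1001) ≈ 60.01 dB
∠H = 10.24° − 71.57° = -61.33°

60.0 dB, -61.3°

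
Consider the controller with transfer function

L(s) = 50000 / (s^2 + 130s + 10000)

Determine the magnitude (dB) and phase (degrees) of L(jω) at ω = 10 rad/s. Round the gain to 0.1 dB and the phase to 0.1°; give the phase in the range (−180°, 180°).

At s = jω = j10:
quadratic: (j10)² + 130·j10 + 10000 = 9900 + j1300 → |·| ≈ 9985, ∠ ≈ 7.48°
|L| = 50000 / 9985 ≈ 5.0075
Gain = 20 log₁₀(5.0075) ≈ 13.99 dB
∠L = 0.00° − 7.48° = -7.48°

14.0 dB, -7.5°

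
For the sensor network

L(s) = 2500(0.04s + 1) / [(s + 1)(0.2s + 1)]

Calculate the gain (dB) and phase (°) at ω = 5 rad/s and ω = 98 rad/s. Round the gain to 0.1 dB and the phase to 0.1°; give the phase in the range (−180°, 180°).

ω = 5: 51.0 dB, -112.4°; ω = 98: 14.4 dB, -100.8°

At ω = 5 rad/s:
zero (1 + j5·0.04) = 1 + j0.2 → |·| ≈ 1.0198, ∠ ≈ 11.31°
pole (1 + j5·1) = 1 + j5 → |·| ≈ 5.099, ∠ ≈ 78.69°
pole (1 + j5·0.2) = 1 + j1 → |·| ≈ 1.4142, ∠ ≈ 45.00°
|L| = 2500 · 1.0198 / (5.099 · 1.4142) ≈ 353.56
Gain = 20 log₁₀(353.56) ≈ 50.97 dB
∠L = (11.31°) − (78.69° + 45.00°) = -112.38°

At ω = 98 rad/s:
zero (1 + j98·0.04) = 1 + j3.92 → |·| ≈ 4.0455, ∠ ≈ 75.69°
pole (1 + j98·1) = 1 + j98 → |·| ≈ 98.005, ∠ ≈ 89.42°
pole (1 + j98·0.2) = 1 + j19.6 → |·| ≈ 19.625, ∠ ≈ 87.08°
|L| = 2500 · 4.0455 / (98.005 · 19.625) ≈ 5.2584
Gain = 20 log₁₀(5.2584) ≈ 14.42 dB
∠L = (75.69°) − (89.42° + 87.08°) = -100.81°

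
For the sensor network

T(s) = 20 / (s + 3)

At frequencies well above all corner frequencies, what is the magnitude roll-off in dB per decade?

Each pole contributes −20 dB/decade at high frequency; each zero contributes +20 dB/decade.
Net: 0 zero(s) − 1 pole(s) → -20 dB/decade.

-20 dB/decade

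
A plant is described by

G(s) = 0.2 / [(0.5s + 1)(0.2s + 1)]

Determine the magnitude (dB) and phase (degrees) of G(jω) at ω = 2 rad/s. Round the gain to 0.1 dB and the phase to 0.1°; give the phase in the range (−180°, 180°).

-17.6 dB, -66.8°

At ω = 2 rad/s:
pole (1 + j2·0.5) = 1 + j1 → |·| ≈ 1.4142, ∠ ≈ 45.00°
pole (1 + j2·0.2) = 1 + j0.4 → |·| ≈ 1.077, ∠ ≈ 21.80°
|G| = 0.2 · 1 / (1.4142 · 1.077) ≈ 0.13131
Gain = 20 log₁₀(0.13131) ≈ -17.63 dB
∠G = (0°) − (45.00° + 21.80°) = -66.80°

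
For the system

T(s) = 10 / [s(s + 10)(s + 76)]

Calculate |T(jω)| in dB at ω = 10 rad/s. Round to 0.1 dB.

-60.7 dB

At s = jω = j10:
pole (s+10): 10 + j10 → |·| = √(10²+10²) = √200 ≈ 14.142, ∠ = arctan(10/10) ≈ 45.00°
pole (s+76): 76 + j10 → |·| = √(76²+10²) = √5876 ≈ 76.655, ∠ = arctan(10/76) ≈ 7.50°
pole at origin: |s| = 10, ∠ = 90.00° (in denominator)
|T| = 10 / 10841 ≈ 0.00092242
Gain = 20 log₁₀(0.00092242) ≈ -60.70 dB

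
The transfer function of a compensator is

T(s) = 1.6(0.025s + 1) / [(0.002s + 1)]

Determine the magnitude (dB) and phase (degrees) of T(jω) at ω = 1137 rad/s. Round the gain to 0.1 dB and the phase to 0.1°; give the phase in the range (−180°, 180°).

At ω = 1137 rad/s:
zero (1 + j1137·0.025) = 1 + j28.425 → |·| ≈ 28.443, ∠ ≈ 87.99°
pole (1 + j1137·0.002) = 1 + j2.274 → |·| ≈ 2.4842, ∠ ≈ 66.26°
|T| = 1.6 · 28.443 / (2.4842) ≈ 18.319
Gain = 20 log₁₀(18.319) ≈ 25.26 dB
∠T = (87.99°) − (66.26°) = 21.73°

25.3 dB, 21.7°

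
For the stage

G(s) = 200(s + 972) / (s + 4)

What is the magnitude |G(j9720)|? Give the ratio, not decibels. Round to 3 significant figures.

201

At s = jω = j9720:
zero (s+972): 972 + j9720 → |·| = √(972²+9720²) = √95423184 ≈ 9768.5, ∠ = arctan(9720/972) ≈ 84.29°
pole (s+4): 4 + j9720 → |·| = √(4²+9720²) = √94478416 ≈ 9720, ∠ = arctan(9720/4) ≈ 89.98°
|G| = 200 · 9768.5 / 9720 ≈ 201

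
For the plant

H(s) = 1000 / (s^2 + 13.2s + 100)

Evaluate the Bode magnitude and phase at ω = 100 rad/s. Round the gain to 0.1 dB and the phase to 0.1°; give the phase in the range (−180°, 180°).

At s = jω = j100:
quadratic: (j100)² + 13.2·j100 + 100 = -9900 + j1320 → |·| ≈ 9987.6, ∠ ≈ 172.41°
|H| = 1000 / 9987.6 ≈ 0.10012
Gain = 20 log₁₀(0.10012) ≈ -19.99 dB
∠H = 0.00° − 172.41° = -172.41°

-20.0 dB, -172.4°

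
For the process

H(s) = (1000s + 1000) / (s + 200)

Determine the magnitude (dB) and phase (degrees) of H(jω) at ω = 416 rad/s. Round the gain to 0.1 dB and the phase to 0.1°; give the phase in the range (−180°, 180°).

59.1 dB, 25.5°

Substitute s = j416:
Numerator: 1000(j416) + 1000 = 1000 + j416000
Denominator: (j416) + 200 = 200 + j416
|N| = √(1000² + 416000²) ≈ 4.16e+05, ∠N ≈ 89.86°
|D| = √(200² + 416²) ≈ 461.58, ∠D ≈ 64.32°
|H| = 4.16e+05 / 461.58 ≈ 901.25
Gain = 20 log₁₀(901.25) ≈ 59.10 dB
∠H = 89.86° − 64.32° = 25.54°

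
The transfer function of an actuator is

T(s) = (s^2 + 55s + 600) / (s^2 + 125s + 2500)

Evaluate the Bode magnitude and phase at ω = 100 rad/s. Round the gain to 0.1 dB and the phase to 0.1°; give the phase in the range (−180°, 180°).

Substitute s = j100:
Numerator: (j100)^2 + 55(j100) + 600 = -9400 + j5500
Denominator: (j100)^2 + 125(j100) + 2500 = -7500 + j12500
|N| = √(9400² + 5500²) ≈ 10891, ∠N ≈ 149.67°
|D| = √(7500² + 12500²) ≈ 14577, ∠D ≈ 120.96°
|T| = 10891 / 14577 ≈ 0.74714
Gain = 20 log₁₀(0.74714) ≈ -2.53 dB
∠T = 149.67° − 120.96° = 28.71°

-2.5 dB, 28.7°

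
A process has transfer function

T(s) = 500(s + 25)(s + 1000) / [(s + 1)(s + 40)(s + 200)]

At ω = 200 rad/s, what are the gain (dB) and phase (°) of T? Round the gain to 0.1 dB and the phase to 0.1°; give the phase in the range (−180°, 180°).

19.0 dB, -119.2°

At s = jω = j200:
zero (s+25): 25 + j200 → |·| = √(25²+200²) = √40625 ≈ 201.56, ∠ = arctan(200/25) ≈ 82.87°
zero (s+1000): 1000 + j200 → |·| = √(1000²+200²) = √1040000 ≈ 1019.8, ∠ = arctan(200/1000) ≈ 11.31°
pole (s+1): 1 + j200 → |·| = √(1²+200²) = √40001 ≈ 200, ∠ = arctan(200/1) ≈ 89.71°
pole (s+40): 40 + j200 → |·| = √(40²+200²) = √41600 ≈ 203.96, ∠ = arctan(200/40) ≈ 78.69°
pole (s+200): 200 + j200 → |·| = √(200²+200²) = √80000 ≈ 282.84, ∠ = arctan(200/200) ≈ 45.00°
|T| = 500 · 2.0555e+05 / 1.1538e+07 ≈ 8.9075
Gain = 20 log₁₀(8.9075) ≈ 19.00 dB
∠T = 94.18° − 213.40° = -119.22°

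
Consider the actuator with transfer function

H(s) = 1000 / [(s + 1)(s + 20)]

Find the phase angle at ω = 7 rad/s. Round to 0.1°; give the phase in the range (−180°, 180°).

At s = jω = j7:
pole (s+1): 1 + j7 → |·| = √(1²+7²) = √50 ≈ 7.0711, ∠ = arctan(7/1) ≈ 81.87°
pole (s+20): 20 + j7 → |·| = √(20²+7²) = √449 ≈ 21.19, ∠ = arctan(7/20) ≈ 19.29°
∠H = 0.00° − 101.16° = -101.16°

-101.2°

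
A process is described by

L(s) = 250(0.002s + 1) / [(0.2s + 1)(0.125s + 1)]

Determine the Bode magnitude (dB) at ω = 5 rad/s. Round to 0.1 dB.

43.5 dB

At ω = 5 rad/s:
zero (1 + j5·0.002) = 1 + j0.01 → |·| ≈ 1, ∠ ≈ 0.57°
pole (1 + j5·0.2) = 1 + j1 → |·| ≈ 1.4142, ∠ ≈ 45.00°
pole (1 + j5·0.125) = 1 + j0.625 → |·| ≈ 1.1792, ∠ ≈ 32.01°
|L| = 250 · 1 / (1.4142 · 1.1792) ≈ 149.91
Gain = 20 log₁₀(149.91) ≈ 43.52 dB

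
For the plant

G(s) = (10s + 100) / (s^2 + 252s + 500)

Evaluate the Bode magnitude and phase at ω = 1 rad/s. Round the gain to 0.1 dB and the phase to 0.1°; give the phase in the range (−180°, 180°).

-14.9 dB, -21.1°

Substitute s = j1:
Numerator: 10(j1) + 100 = 100 + j10
Denominator: (j1)^2 + 252(j1) + 500 = 499 + j252
|N| = √(100² + 10²) ≈ 100.5, ∠N ≈ 5.71°
|D| = √(499² + 252²) ≈ 559.02, ∠D ≈ 26.79°
|G| = 100.5 / 559.02 ≈ 0.17978
Gain = 20 log₁₀(0.17978) ≈ -14.91 dB
∠G = 5.71° − 26.79° = -21.08°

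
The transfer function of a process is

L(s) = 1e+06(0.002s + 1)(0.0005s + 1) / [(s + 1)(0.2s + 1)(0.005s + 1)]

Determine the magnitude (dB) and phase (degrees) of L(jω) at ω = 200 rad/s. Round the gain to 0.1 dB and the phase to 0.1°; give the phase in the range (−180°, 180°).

At ω = 200 rad/s:
zero (1 + j200·0.002) = 1 + j0.4 → |·| ≈ 1.077, ∠ ≈ 21.80°
zero (1 + j200·0.0005) = 1 + j0.1 → |·| ≈ 1.005, ∠ ≈ 5.71°
pole (1 + j200·1) = 1 + j200 → |·| ≈ 200, ∠ ≈ 89.71°
pole (1 + j200·0.2) = 1 + j40 → |·| ≈ 40.012, ∠ ≈ 88.57°
pole (1 + j200·0.005) = 1 + j1 → |·| ≈ 1.4142, ∠ ≈ 45.00°
|L| = 1e+06 · 1.077 · 1.005 / (200 · 40.012 · 1.4142) ≈ 95.642
Gain = 20 log₁₀(95.642) ≈ 39.61 dB
∠L = (21.80° + 5.71°) − (89.71° + 88.57° + 45.00°) = -195.77° ≡ 164.23° (principal value)

39.6 dB, 164.2°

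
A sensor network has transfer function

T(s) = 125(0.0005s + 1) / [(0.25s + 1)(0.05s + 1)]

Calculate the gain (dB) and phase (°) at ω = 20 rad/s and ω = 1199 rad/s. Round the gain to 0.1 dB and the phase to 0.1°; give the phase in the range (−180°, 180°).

ω = 20: 24.8 dB, -123.1°; ω = 1199: -41.8 dB, -147.9°

At ω = 20 rad/s:
zero (1 + j20·0.0005) = 1 + j0.01 → |·| ≈ 1, ∠ ≈ 0.57°
pole (1 + j20·0.25) = 1 + j5 → |·| ≈ 5.099, ∠ ≈ 78.69°
pole (1 + j20·0.05) = 1 + j1 → |·| ≈ 1.4142, ∠ ≈ 45.00°
|T| = 125 · 1 / (5.099 · 1.4142) ≈ 17.335
Gain = 20 log₁₀(17.335) ≈ 24.78 dB
∠T = (0.57°) − (78.69° + 45.00°) = -123.12°

At ω = 1199 rad/s:
zero (1 + j1199·0.0005) = 1 + j0.5995 → |·| ≈ 1.1659, ∠ ≈ 30.94°
pole (1 + j1199·0.25) = 1 + j299.75 → |·| ≈ 299.75, ∠ ≈ 89.81°
pole (1 + j1199·0.05) = 1 + j59.95 → |·| ≈ 59.958, ∠ ≈ 89.04°
|T| = 125 · 1.1659 / (299.75 · 59.958) ≈ 0.008109
Gain = 20 log₁₀(0.008109) ≈ -41.82 dB
∠T = (30.94°) − (89.81° + 89.04°) = -147.91°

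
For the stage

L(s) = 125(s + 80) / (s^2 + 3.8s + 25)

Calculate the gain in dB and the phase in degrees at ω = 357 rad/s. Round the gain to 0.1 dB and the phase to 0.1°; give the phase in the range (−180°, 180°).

-8.9 dB, -102.0°

At s = jω = j357:
zero (s+80): 80 + j357 → |·| = √(80²+357²) = √133849 ≈ 365.85, ∠ = arctan(357/80) ≈ 77.37°
quadratic: (j357)² + 3.8·j357 + 25 = -127424 + j1356.6 → |·| ≈ 1.2743e+05, ∠ ≈ 179.39°
|L| = 125 · 365.85 / 1.2743e+05 ≈ 0.35887
Gain = 20 log₁₀(0.35887) ≈ -8.90 dB
∠L = 77.37° − 179.39° = -102.02°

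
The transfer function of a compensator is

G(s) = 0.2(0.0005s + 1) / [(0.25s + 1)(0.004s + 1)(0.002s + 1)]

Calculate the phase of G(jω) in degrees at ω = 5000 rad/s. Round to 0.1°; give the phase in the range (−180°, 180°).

At ω = 5000 rad/s:
zero (1 + j5000·0.0005) = 1 + j2.5 → |·| ≈ 2.6926, ∠ ≈ 68.20°
pole (1 + j5000·0.25) = 1 + j1250 → |·| ≈ 1250, ∠ ≈ 89.95°
pole (1 + j5000·0.004) = 1 + j20 → |·| ≈ 20.025, ∠ ≈ 87.14°
pole (1 + j5000·0.002) = 1 + j10 → |·| ≈ 10.05, ∠ ≈ 84.29°
∠G = (68.20°) − (89.95° + 87.14° + 84.29°) = -193.18° ≡ 166.82° (principal value)

166.8°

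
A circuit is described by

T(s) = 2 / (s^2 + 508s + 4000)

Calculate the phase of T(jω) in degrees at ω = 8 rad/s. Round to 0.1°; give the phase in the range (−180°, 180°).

Substitute s = j8:
Numerator: 2 = 2 + j0
Denominator: (j8)^2 + 508(j8) + 4000 = 3936 + j4064
|N| = √(2² + 0²) ≈ 2, ∠N ≈ 0.00°
|D| = √(3936² + 4064²) ≈ 5657.6, ∠D ≈ 45.92°
∠T = 0.00° − 45.92° = -45.92°

-45.9°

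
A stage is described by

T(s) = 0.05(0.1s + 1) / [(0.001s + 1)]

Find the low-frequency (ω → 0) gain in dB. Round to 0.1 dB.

-26.0 dB

T(0) = 0.05 · 1 / 1 = 0.05
20 log₁₀(0.05) ≈ -26.02 dB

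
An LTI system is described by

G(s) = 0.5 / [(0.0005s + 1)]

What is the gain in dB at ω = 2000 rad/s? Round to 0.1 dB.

At ω = 2000 rad/s:
pole (1 + j2000·0.0005) = 1 + j1 → |·| ≈ 1.4142, ∠ ≈ 45.00°
|G| = 0.5 · 1 / (1.4142) ≈ 0.35356
Gain = 20 log₁₀(0.35356) ≈ -9.03 dB

-9.0 dB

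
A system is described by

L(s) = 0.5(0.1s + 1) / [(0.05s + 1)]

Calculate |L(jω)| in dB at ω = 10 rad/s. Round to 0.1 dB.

At ω = 10 rad/s:
zero (1 + j10·0.1) = 1 + j1 → |·| ≈ 1.4142, ∠ ≈ 45.00°
pole (1 + j10·0.05) = 1 + j0.5 → |·| ≈ 1.118, ∠ ≈ 26.57°
|L| = 0.5 · 1.4142 / (1.118) ≈ 0.63247
Gain = 20 log₁₀(0.63247) ≈ -3.98 dB

-4.0 dB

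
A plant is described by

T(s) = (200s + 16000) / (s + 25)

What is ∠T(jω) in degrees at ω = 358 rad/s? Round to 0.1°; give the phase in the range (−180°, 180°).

-8.6°

Substitute s = j358:
Numerator: 200(j358) + 16000 = 16000 + j71600
Denominator: (j358) + 25 = 25 + j358
|N| = √(16000² + 71600²) ≈ 73366, ∠N ≈ 77.40°
|D| = √(25² + 358²) ≈ 358.87, ∠D ≈ 86.01°
∠T = 77.40° − 86.01° = -8.61°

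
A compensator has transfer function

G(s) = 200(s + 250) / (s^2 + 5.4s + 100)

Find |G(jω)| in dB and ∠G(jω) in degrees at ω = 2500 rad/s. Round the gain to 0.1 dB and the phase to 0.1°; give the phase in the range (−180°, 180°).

At s = jω = j2500:
zero (s+250): 250 + j2500 → |·| = √(250²+2500²) = √6312500 ≈ 2512.5, ∠ = arctan(2500/250) ≈ 84.29°
quadratic: (j2500)² + 5.4·j2500 + 100 = -6249900 + j13500 → |·| ≈ 6.2499e+06, ∠ ≈ 179.88°
|G| = 200 · 2512.5 / 6.2499e+06 ≈ 0.080401
Gain = 20 log₁₀(0.080401) ≈ -21.89 dB
∠G = 84.29° − 179.88° = -95.59°

-21.9 dB, -95.6°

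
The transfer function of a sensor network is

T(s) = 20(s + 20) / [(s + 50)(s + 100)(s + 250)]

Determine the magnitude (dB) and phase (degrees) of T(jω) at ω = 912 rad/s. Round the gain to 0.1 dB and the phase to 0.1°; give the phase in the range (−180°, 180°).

-92.8 dB, -156.5°

At s = jω = j912:
zero (s+20): 20 + j912 → |·| = √(20²+912²) = √832144 ≈ 912.22, ∠ = arctan(912/20) ≈ 88.74°
pole (s+50): 50 + j912 → |·| = √(50²+912²) = √834244 ≈ 913.37, ∠ = arctan(912/50) ≈ 86.86°
pole (s+100): 100 + j912 → |·| = √(100²+912²) = √841744 ≈ 917.47, ∠ = arctan(912/100) ≈ 83.74°
pole (s+250): 250 + j912 → |·| = √(250²+912²) = √894244 ≈ 945.64, ∠ = arctan(912/250) ≈ 74.67°
|T| = 20 · 912.22 / 7.9244e+08 ≈ 2.3023e-05
Gain = 20 log₁₀(2.3023e-05) ≈ -92.76 dB
∠T = 88.74° − 245.27° = -156.53°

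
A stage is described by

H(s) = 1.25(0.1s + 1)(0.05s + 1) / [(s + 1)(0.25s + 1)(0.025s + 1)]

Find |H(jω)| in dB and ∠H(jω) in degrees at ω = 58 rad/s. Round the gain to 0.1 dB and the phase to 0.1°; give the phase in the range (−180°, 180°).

-36.4 dB, -79.3°

At ω = 58 rad/s:
zero (1 + j58·0.1) = 1 + j5.8 → |·| ≈ 5.8856, ∠ ≈ 80.22°
zero (1 + j58·0.05) = 1 + j2.9 → |·| ≈ 3.0676, ∠ ≈ 70.97°
pole (1 + j58·1) = 1 + j58 → |·| ≈ 58.009, ∠ ≈ 89.01°
pole (1 + j58·0.25) = 1 + j14.5 → |·| ≈ 14.534, ∠ ≈ 86.05°
pole (1 + j58·0.025) = 1 + j1.45 → |·| ≈ 1.7614, ∠ ≈ 55.41°
|H| = 1.25 · 5.8856 · 3.0676 / (58.009 · 14.534 · 1.7614) ≈ 0.015197
Gain = 20 log₁₀(0.015197) ≈ -36.36 dB
∠H = (80.22° + 70.97°) − (89.01° + 86.05° + 55.41°) = -79.28°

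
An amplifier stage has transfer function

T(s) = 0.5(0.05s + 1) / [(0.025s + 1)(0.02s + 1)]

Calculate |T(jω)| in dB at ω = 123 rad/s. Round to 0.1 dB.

At ω = 123 rad/s:
zero (1 + j123·0.05) = 1 + j6.15 → |·| ≈ 6.2308, ∠ ≈ 80.76°
pole (1 + j123·0.025) = 1 + j3.075 → |·| ≈ 3.2335, ∠ ≈ 71.99°
pole (1 + j123·0.02) = 1 + j2.46 → |·| ≈ 2.6555, ∠ ≈ 67.88°
|T| = 0.5 · 6.2308 / (3.2335 · 2.6555) ≈ 0.36282
Gain = 20 log₁₀(0.36282) ≈ -8.81 dB

-8.8 dB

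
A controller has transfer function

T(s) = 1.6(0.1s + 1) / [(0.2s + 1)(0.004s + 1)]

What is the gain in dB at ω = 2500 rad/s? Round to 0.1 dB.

At ω = 2500 rad/s:
zero (1 + j2500·0.1) = 1 + j250 → |·| ≈ 250, ∠ ≈ 89.77°
pole (1 + j2500·0.2) = 1 + j500 → |·| ≈ 500, ∠ ≈ 89.89°
pole (1 + j2500·0.004) = 1 + j10 → |·| ≈ 10.05, ∠ ≈ 84.29°
|T| = 1.6 · 250 / (500 · 10.05) ≈ 0.079602
Gain = 20 log₁₀(0.079602) ≈ -21.98 dB

-22.0 dB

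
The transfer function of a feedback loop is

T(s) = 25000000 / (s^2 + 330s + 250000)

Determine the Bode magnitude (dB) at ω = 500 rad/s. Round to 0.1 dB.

43.6 dB

At s = jω = j500:
quadratic: (j500)² + 330·j500 + 250000 = 0 + j165000 → |·| ≈ 1.65e+05, ∠ ≈ 90.00°
|T| = 25000000 / 1.65e+05 ≈ 151.52
Gain = 20 log₁₀(151.52) ≈ 43.61 dB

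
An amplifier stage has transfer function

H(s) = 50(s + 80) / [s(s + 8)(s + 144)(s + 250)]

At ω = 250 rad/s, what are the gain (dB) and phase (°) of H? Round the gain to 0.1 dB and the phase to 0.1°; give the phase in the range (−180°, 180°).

-113.7 dB, 149.0°

At s = jω = j250:
zero (s+80): 80 + j250 → |·| = √(80²+250²) = √68900 ≈ 262.49, ∠ = arctan(250/80) ≈ 72.26°
pole (s+8): 8 + j250 → |·| = √(8²+250²) = √62564 ≈ 250.13, ∠ = arctan(250/8) ≈ 88.17°
pole (s+144): 144 + j250 → |·| = √(144²+250²) = √83236 ≈ 288.51, ∠ = arctan(250/144) ≈ 60.06°
pole (s+250): 250 + j250 → |·| = √(250²+250²) = √125000 ≈ 353.55, ∠ = arctan(250/250) ≈ 45.00°
pole at origin: |s| = 250, ∠ = 90.00° (in denominator)
|H| = 50 · 262.49 / 6.3785e+09 ≈ 2.0576e-06
Gain = 20 log₁₀(2.0576e-06) ≈ -113.73 dB
∠H = 72.26° − 283.23° = -210.97° ≡ 149.03° (principal value)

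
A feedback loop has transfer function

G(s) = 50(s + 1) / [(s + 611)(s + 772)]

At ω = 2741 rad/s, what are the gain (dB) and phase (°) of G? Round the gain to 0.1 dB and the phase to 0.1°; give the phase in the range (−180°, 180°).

At s = jω = j2741:
zero (s+1): 1 + j2741 → |·| = √(1²+2741²) = √7513082 ≈ 2741, ∠ = arctan(2741/1) ≈ 89.98°
pole (s+611): 611 + j2741 → |·| = √(611²+2741²) = √7886402 ≈ 2808.3, ∠ = arctan(2741/611) ≈ 77.43°
pole (s+772): 772 + j2741 → |·| = √(772²+2741²) = √8109065 ≈ 2847.6, ∠ = arctan(2741/772) ≈ 74.27°
|G| = 50 · 2741 / 7.9969e+06 ≈ 0.017138
Gain = 20 log₁₀(0.017138) ≈ -35.32 dB
∠G = 89.98° − 151.70° = -61.72°

-35.3 dB, -61.7°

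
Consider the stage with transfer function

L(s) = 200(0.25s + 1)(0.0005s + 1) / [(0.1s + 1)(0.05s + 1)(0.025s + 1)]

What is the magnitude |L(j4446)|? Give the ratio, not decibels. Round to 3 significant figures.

At ω = 4446 rad/s:
zero (1 + j4446·0.25) = 1 + j1111.5 → |·| ≈ 1111.5, ∠ ≈ 89.95°
zero (1 + j4446·0.0005) = 1 + j2.223 → |·| ≈ 2.4376, ∠ ≈ 65.78°
pole (1 + j4446·0.1) = 1 + j444.6 → |·| ≈ 444.6, ∠ ≈ 89.87°
pole (1 + j4446·0.05) = 1 + j222.3 → |·| ≈ 222.3, ∠ ≈ 89.74°
pole (1 + j4446·0.025) = 1 + j111.15 → |·| ≈ 111.15, ∠ ≈ 89.48°
|L| = 200 · 1111.5 · 2.4376 / (444.6 · 222.3 · 111.15) ≈ 0.049327

0.0493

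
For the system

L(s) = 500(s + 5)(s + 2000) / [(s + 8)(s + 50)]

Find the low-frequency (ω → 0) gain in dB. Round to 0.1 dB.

L(0) = 500·5·2000 / (8·50) = 12500
20 log₁₀(12500) ≈ 81.94 dB

81.9 dB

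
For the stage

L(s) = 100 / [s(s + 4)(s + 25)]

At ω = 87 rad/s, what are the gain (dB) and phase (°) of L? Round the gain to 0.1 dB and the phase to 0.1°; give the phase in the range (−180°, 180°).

-76.7 dB, 108.7°

At s = jω = j87:
pole (s+4): 4 + j87 → |·| = √(4²+87²) = √7585 ≈ 87.092, ∠ = arctan(87/4) ≈ 87.37°
pole (s+25): 25 + j87 → |·| = √(25²+87²) = √8194 ≈ 90.521, ∠ = arctan(87/25) ≈ 73.97°
pole at origin: |s| = 87, ∠ = 90.00° (in denominator)
|L| = 100 / 6.8588e+05 ≈ 0.0001458
Gain = 20 log₁₀(0.0001458) ≈ -76.72 dB
∠L = 0.00° − 251.34° = -251.34° ≡ 108.66° (principal value)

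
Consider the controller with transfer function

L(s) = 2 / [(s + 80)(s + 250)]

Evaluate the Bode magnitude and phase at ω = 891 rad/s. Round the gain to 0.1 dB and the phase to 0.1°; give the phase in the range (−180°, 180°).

-112.3 dB, -159.2°

At s = jω = j891:
pole (s+80): 80 + j891 → |·| = √(80²+891²) = √800281 ≈ 894.58, ∠ = arctan(891/80) ≈ 84.87°
pole (s+250): 250 + j891 → |·| = √(250²+891²) = √856381 ≈ 925.41, ∠ = arctan(891/250) ≈ 74.33°
|L| = 2 / 8.2785e+05 ≈ 2.4159e-06
Gain = 20 log₁₀(2.4159e-06) ≈ -112.34 dB
∠L = 0.00° − 159.20° = -159.20°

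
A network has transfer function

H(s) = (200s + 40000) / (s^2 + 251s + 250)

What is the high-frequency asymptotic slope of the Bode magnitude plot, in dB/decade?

Each pole contributes −20 dB/decade at high frequency; each zero contributes +20 dB/decade.
Net: 1 zero(s) − 2 pole(s) → -20 dB/decade.

-20 dB/decade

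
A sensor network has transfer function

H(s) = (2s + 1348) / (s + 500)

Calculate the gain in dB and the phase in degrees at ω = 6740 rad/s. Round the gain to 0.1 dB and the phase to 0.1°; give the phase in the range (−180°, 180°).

Substitute s = j6740:
Numerator: 2(j6740) + 1348 = 1348 + j13480
Denominator: (j6740) + 500 = 500 + j6740
|N| = √(1348² + 13480²) ≈ 13547, ∠N ≈ 84.29°
|D| = √(500² + 6740²) ≈ 6758.5, ∠D ≈ 85.76°
|H| = 13547 / 6758.5 ≈ 2.0044
Gain = 20 log₁₀(2.0044) ≈ 6.04 dB
∠H = 84.29° − 85.76° = -1.47°

6.0 dB, -1.5°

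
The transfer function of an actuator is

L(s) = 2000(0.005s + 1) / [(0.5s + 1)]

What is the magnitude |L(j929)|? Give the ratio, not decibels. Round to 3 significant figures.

20.5

At ω = 929 rad/s:
zero (1 + j929·0.005) = 1 + j4.645 → |·| ≈ 4.7514, ∠ ≈ 77.85°
pole (1 + j929·0.5) = 1 + j464.5 → |·| ≈ 464.5, ∠ ≈ 89.88°
|L| = 2000 · 4.7514 / (464.5) ≈ 20.458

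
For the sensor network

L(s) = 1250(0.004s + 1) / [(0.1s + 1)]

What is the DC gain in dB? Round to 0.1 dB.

61.9 dB

L(0) = 1250 · 1 / 1 = 1250
20 log₁₀(1250) ≈ 61.94 dB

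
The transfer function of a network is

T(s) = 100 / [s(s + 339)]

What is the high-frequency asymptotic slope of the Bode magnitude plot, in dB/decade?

-40 dB/decade

Each pole contributes −20 dB/decade at high frequency; each zero contributes +20 dB/decade.
Net: 0 zero(s) − 2 pole(s) → -40 dB/decade.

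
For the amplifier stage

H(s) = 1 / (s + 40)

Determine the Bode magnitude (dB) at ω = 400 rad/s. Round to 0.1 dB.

Substitute s = j400:
Numerator: 1 = 1 + j0
Denominator: (j400) + 40 = 40 + j400
|N| = √(1² + 0²) ≈ 1, ∠N ≈ 0.00°
|D| = √(40² + 400²) ≈ 402, ∠D ≈ 84.29°
|H| = 1 / 402 ≈ 0.0024876
Gain = 20 log₁₀(0.0024876) ≈ -52.08 dB

-52.1 dB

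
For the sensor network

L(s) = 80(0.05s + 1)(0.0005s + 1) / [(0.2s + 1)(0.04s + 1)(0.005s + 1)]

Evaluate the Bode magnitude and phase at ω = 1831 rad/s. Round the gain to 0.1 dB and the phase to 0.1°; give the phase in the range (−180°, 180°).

-27.9 dB, -131.0°

At ω = 1831 rad/s:
zero (1 + j1831·0.05) = 1 + j91.55 → |·| ≈ 91.555, ∠ ≈ 89.37°
zero (1 + j1831·0.0005) = 1 + j0.9155 → |·| ≈ 1.3558, ∠ ≈ 42.47°
pole (1 + j1831·0.2) = 1 + j366.2 → |·| ≈ 366.2, ∠ ≈ 89.84°
pole (1 + j1831·0.04) = 1 + j73.24 → |·| ≈ 73.247, ∠ ≈ 89.22°
pole (1 + j1831·0.005) = 1 + j9.155 → |·| ≈ 9.2095, ∠ ≈ 83.77°
|L| = 80 · 91.555 · 1.3558 / (366.2 · 73.247 · 9.2095) ≈ 0.0402
Gain = 20 log₁₀(0.0402) ≈ -27.92 dB
∠L = (89.37° + 42.47°) − (89.84° + 89.22° + 83.77°) = -130.99°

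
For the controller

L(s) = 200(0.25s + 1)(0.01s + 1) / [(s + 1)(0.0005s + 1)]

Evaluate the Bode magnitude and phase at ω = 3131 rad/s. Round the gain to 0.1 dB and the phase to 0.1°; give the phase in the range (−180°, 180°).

58.5 dB, 30.7°

At ω = 3131 rad/s:
zero (1 + j3131·0.25) = 1 + j782.75 → |·| ≈ 782.75, ∠ ≈ 89.93°
zero (1 + j3131·0.01) = 1 + j31.31 → |·| ≈ 31.326, ∠ ≈ 88.17°
pole (1 + j3131·1) = 1 + j3131 → |·| ≈ 3131, ∠ ≈ 89.98°
pole (1 + j3131·0.0005) = 1 + j1.5655 → |·| ≈ 1.8576, ∠ ≈ 57.43°
|L| = 200 · 782.75 · 31.326 / (3131 · 1.8576) ≈ 843.18
Gain = 20 log₁₀(843.18) ≈ 58.52 dB
∠L = (89.93° + 88.17°) − (89.98° + 57.43°) = 30.69°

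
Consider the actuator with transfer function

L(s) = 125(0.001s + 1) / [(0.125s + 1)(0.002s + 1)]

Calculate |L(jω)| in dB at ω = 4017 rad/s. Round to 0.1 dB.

At ω = 4017 rad/s:
zero (1 + j4017·0.001) = 1 + j4.017 → |·| ≈ 4.1396, ∠ ≈ 76.02°
pole (1 + j4017·0.125) = 1 + j502.125 → |·| ≈ 502.13, ∠ ≈ 89.89°
pole (1 + j4017·0.002) = 1 + j8.034 → |·| ≈ 8.096, ∠ ≈ 82.90°
|L| = 125 · 4.1396 / (502.13 · 8.096) ≈ 0.12729
Gain = 20 log₁₀(0.12729) ≈ -17.90 dB

-17.9 dB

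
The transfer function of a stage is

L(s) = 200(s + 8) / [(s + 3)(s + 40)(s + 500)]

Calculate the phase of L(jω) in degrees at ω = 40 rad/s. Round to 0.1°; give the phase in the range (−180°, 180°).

At s = jω = j40:
zero (s+8): 8 + j40 → |·| = √(8²+40²) = √1664 ≈ 40.792, ∠ = arctan(40/8) ≈ 78.69°
pole (s+3): 3 + j40 → |·| = √(3²+40²) = √1609 ≈ 40.112, ∠ = arctan(40/3) ≈ 85.71°
pole (s+40): 40 + j40 → |·| = √(40²+40²) = √3200 ≈ 56.569, ∠ = arctan(40/40) ≈ 45.00°
pole (s+500): 500 + j40 → |·| = √(500²+40²) = √251600 ≈ 501.6, ∠ = arctan(40/500) ≈ 4.57°
∠L = 78.69° − 135.28° = -56.59°

-56.6°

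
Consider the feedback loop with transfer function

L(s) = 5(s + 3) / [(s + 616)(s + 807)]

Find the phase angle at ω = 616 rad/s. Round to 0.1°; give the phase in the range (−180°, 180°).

At s = jω = j616:
zero (s+3): 3 + j616 → |·| = √(3²+616²) = √379465 ≈ 616.01, ∠ = arctan(616/3) ≈ 89.72°
pole (s+616): 616 + j616 → |·| = √(616²+616²) = √758912 ≈ 871.16, ∠ = arctan(616/616) ≈ 45.00°
pole (s+807): 807 + j616 → |·| = √(807²+616²) = √1030705 ≈ 1015.2, ∠ = arctan(616/807) ≈ 37.36°
∠L = 89.72° − 82.36° = 7.36°

7.4°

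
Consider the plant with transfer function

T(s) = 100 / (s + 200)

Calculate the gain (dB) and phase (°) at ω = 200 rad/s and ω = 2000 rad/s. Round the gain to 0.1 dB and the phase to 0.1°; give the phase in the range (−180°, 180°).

ω = 200: -9.0 dB, -45.0°; ω = 2000: -26.1 dB, -84.3°

Substitute s = j200:
Numerator: 100 = 100 + j0
Denominator: (j200) + 200 = 200 + j200
|N| = √(100² + 0²) ≈ 100, ∠N ≈ 0.00°
|D| = √(200² + 200²) ≈ 282.84, ∠D ≈ 45.00°
|T| = 100 / 282.84 ≈ 0.35356
Gain = 20 log₁₀(0.35356) ≈ -9.03 dB
∠T = 0.00° − 45.00° = -45.00°

Substitute s = j2000:
Numerator: 100 = 100 + j0
Denominator: (j2000) + 200 = 200 + j2000
|N| = √(100² + 0²) ≈ 100, ∠N ≈ 0.00°
|D| = √(200² + 2000²) ≈ 2010, ∠D ≈ 84.29°
|T| = 100 / 2010 ≈ 0.049751
Gain = 20 log₁₀(0.049751) ≈ -26.06 dB
∠T = 0.00° − 84.29° = -84.29°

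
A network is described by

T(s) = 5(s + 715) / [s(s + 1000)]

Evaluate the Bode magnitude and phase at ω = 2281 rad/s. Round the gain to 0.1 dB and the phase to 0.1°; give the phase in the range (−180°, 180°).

At s = jω = j2281:
zero (s+715): 715 + j2281 → |·| = √(715²+2281²) = √5714186 ≈ 2390.4, ∠ = arctan(2281/715) ≈ 72.60°
pole (s+1000): 1000 + j2281 → |·| = √(1000²+2281²) = √6202961 ≈ 2490.6, ∠ = arctan(2281/1000) ≈ 66.33°
pole at origin: |s| = 2281, ∠ = 90.00° (in denominator)
|T| = 5 · 2390.4 / 5.6811e+06 ≈ 0.0021038
Gain = 20 log₁₀(0.0021038) ≈ -53.54 dB
∠T = 72.60° − 156.33° = -83.73°

-53.5 dB, -83.7°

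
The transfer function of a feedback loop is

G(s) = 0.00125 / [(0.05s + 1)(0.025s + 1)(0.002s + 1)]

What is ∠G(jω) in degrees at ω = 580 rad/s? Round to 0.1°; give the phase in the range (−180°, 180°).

136.7°

At ω = 580 rad/s:
pole (1 + j580·0.05) = 1 + j29 → |·| ≈ 29.017, ∠ ≈ 88.03°
pole (1 + j580·0.025) = 1 + j14.5 → |·| ≈ 14.534, ∠ ≈ 86.05°
pole (1 + j580·0.002) = 1 + j1.16 → |·| ≈ 1.5315, ∠ ≈ 49.24°
∠G = (0°) − (88.03° + 86.05° + 49.24°) = -223.32° ≡ 136.68° (principal value)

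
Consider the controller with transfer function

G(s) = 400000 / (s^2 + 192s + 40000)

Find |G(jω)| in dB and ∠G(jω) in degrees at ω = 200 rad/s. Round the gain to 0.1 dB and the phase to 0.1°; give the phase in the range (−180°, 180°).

At s = jω = j200:
quadratic: (j200)² + 192·j200 + 40000 = 0 + j38400 → |·| ≈ 38400, ∠ ≈ 90.00°
|G| = 400000 / 38400 ≈ 10.417
Gain = 20 log₁₀(10.417) ≈ 20.35 dB
∠G = 0.00° − 90.00° = -90.00°

20.4 dB, -90.0°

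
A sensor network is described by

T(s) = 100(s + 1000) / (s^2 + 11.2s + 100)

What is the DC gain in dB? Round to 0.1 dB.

T(0) = 100·1000 / 100 = 1000
20 log₁₀(1000) ≈ 60.00 dB

60.0 dB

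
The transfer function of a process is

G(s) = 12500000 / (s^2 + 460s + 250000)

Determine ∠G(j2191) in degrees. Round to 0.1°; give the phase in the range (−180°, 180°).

At s = jω = j2191:
quadratic: (j2191)² + 460·j2191 + 250000 = -4550481 + j1007860 → |·| ≈ 4.6608e+06, ∠ ≈ 167.51°
∠G = 0.00° − 167.51° = -167.51°

-167.5°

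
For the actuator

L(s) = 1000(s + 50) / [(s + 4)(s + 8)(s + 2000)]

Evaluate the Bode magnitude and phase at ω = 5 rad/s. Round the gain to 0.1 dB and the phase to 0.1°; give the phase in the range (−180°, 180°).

-7.6 dB, -77.8°

At s = jω = j5:
zero (s+50): 50 + j5 → |·| = √(50²+5²) = √2525 ≈ 50.249, ∠ = arctan(5/50) ≈ 5.71°
pole (s+4): 4 + j5 → |·| = √(4²+5²) = √41 ≈ 6.4031, ∠ = arctan(5/4) ≈ 51.34°
pole (s+8): 8 + j5 → |·| = √(8²+5²) = √89 ≈ 9.434, ∠ = arctan(5/8) ≈ 32.01°
pole (s+2000): 2000 + j5 → |·| = √(2000²+5²) = √4000025 ≈ 2000, ∠ = arctan(5/2000) ≈ 0.14°
|L| = 1000 · 50.249 / 1.2081e+05 ≈ 0.41593
Gain = 20 log₁₀(0.41593) ≈ -7.62 dB
∠L = 5.71° − 83.49° = -77.78°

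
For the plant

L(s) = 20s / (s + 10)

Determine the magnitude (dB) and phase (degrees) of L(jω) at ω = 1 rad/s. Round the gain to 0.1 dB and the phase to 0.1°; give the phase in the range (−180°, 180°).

At s = jω = j1:
zero at origin: s = j1 → |·| = 1, ∠ = 90.00°
pole (s+10): 10 + j1 → |·| = √(10²+1²) = √101 ≈ 10.05, ∠ = arctan(1/10) ≈ 5.71°
|L| = 20 · 1 / 10.05 ≈ 1.99
Gain = 20 log₁₀(1.99) ≈ 5.98 dB
∠L = 90.00° − 5.71° = 84.29°

6.0 dB, 84.3°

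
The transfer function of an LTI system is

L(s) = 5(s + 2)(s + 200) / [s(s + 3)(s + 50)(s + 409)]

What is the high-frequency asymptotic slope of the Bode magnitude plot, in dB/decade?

Each pole contributes −20 dB/decade at high frequency; each zero contributes +20 dB/decade.
Net: 2 zero(s) − 4 pole(s) → -40 dB/decade.

-40 dB/decade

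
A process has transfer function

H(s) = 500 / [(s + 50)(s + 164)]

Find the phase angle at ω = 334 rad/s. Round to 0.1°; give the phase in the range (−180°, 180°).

-145.3°

At s = jω = j334:
pole (s+50): 50 + j334 → |·| = √(50²+334²) = √114056 ≈ 337.72, ∠ = arctan(334/50) ≈ 81.49°
pole (s+164): 164 + j334 → |·| = √(164²+334²) = √138452 ≈ 372.09, ∠ = arctan(334/164) ≈ 63.85°
∠H = 0.00° − 145.34° = -145.34°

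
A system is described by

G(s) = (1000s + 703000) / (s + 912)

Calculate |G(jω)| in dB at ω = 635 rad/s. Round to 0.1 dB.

Substitute s = j635:
Numerator: 1000(j635) + 703000 = 703000 + j635000
Denominator: (j635) + 912 = 912 + j635
|N| = √(703000² + 635000²) ≈ 9.4733e+05, ∠N ≈ 42.09°
|D| = √(912² + 635²) ≈ 1111.3, ∠D ≈ 34.85°
|G| = 9.4733e+05 / 1111.3 ≈ 852.45
Gain = 20 log₁₀(852.45) ≈ 58.61 dB

58.6 dB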